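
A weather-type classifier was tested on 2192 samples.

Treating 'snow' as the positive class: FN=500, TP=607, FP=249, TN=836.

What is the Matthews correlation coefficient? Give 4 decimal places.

MCC = (TP·TN − FP·FN) / √((TP+FP)(TP+FN)(TN+FP)(TN+FN))
Numerator = 607·836 − 249·500 = 382952
Denominator = √(856·1107·1085·1336) = √1373591459520 = 1172003.1824
MCC = 382952 / 1172003.1824 = 0.3267

0.3267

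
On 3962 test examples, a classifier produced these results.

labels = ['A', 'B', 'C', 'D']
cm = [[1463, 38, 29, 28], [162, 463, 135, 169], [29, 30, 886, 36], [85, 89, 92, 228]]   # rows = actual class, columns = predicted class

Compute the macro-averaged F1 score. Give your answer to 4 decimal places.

Per-class F1 score (2·TP/(2·TP+FP+FN)):
  A: TP=1463, FP=162+29+85=276, FN=38+29+28=95 → 2926/3297 = 0.88747
  B: TP=463, FP=38+30+89=157, FN=162+135+169=466 → 926/1549 = 0.59781
  C: TP=886, FP=29+135+92=256, FN=29+30+36=95 → 1772/2123 = 0.83467
  D: TP=228, FP=28+169+36=233, FN=85+89+92=266 → 456/955 = 0.47749
Macro-F1 score = mean = (0.88747 + 0.59781 + 0.83467 + 0.47749) / 4 = 0.6994

0.6994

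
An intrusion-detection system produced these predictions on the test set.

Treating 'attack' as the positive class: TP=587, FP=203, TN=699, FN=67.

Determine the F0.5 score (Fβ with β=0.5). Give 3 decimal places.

Fβ = (1+β²)·TP / ((1+β²)·TP + β²·FN + FP), with β²=1/4
= 1.25·587 / (1.25·587 + 0.25·67 + 203) = 0.770

0.770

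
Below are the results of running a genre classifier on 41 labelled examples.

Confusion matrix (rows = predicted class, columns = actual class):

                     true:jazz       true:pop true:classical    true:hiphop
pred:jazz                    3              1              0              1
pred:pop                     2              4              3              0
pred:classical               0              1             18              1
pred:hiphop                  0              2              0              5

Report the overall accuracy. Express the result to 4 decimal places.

0.7317

Accuracy = trace / total = (3+4+18+5=30) / 41 = 30/41 = 0.7317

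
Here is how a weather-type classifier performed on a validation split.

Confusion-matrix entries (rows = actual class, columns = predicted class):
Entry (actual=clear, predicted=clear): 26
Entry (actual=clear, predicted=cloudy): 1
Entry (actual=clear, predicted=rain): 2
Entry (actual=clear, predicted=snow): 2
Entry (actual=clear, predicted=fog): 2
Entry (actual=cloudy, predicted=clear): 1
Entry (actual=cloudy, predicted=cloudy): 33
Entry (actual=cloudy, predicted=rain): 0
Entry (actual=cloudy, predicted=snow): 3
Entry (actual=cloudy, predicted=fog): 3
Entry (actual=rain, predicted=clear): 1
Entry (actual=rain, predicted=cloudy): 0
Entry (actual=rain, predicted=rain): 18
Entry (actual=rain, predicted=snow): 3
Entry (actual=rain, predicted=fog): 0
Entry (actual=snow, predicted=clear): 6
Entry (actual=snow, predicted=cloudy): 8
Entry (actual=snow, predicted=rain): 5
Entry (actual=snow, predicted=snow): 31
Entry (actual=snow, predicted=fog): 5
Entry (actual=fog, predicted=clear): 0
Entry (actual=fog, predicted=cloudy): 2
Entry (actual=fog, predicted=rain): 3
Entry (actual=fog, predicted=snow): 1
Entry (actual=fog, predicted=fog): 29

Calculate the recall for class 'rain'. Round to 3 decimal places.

0.818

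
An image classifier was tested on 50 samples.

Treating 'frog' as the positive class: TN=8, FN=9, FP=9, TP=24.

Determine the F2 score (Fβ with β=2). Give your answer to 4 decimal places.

0.7273

Fβ = (1+β²)·TP / ((1+β²)·TP + β²·FN + FP), with β²=4
= 5·24 / (5·24 + 4·9 + 9) = 0.7273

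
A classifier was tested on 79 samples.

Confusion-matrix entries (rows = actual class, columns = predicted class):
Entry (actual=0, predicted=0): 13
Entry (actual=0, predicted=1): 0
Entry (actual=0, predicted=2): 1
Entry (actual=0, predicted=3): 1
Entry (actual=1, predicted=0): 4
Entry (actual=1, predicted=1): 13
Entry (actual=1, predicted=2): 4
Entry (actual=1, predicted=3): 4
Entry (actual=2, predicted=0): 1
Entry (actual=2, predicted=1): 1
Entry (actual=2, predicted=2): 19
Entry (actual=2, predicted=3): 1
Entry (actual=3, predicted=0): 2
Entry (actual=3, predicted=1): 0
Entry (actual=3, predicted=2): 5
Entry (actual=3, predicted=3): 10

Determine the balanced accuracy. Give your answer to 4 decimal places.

0.7096

Balanced accuracy = mean of per-class recall.
  0: recall = 13/15 = 0.86667
  1: recall = 13/25 = 0.52000
  2: recall = 19/22 = 0.86364
  3: recall = 10/17 = 0.58824
Mean = (0.86667 + 0.52000 + 0.86364 + 0.58824) / 4 = 0.7096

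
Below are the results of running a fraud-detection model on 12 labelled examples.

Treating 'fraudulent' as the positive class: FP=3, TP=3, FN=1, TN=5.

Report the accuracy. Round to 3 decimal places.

0.667

Accuracy = (TP+TN)/N = (3+5)/12 = 0.667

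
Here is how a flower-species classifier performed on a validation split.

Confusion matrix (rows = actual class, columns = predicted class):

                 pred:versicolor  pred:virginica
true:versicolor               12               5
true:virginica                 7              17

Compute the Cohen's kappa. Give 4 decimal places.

0.4072

Observed agreement pₒ = trace/N = 29/41 = 0.70732
Expected agreement pₑ = Σ (rowᵢ·colᵢ)/N² = (17·19 + 24·22)/41² = 0.50625
κ = (pₒ − pₑ)/(1 − pₑ) = (0.70732 − 0.50625)/(1 − 0.50625) = 0.4072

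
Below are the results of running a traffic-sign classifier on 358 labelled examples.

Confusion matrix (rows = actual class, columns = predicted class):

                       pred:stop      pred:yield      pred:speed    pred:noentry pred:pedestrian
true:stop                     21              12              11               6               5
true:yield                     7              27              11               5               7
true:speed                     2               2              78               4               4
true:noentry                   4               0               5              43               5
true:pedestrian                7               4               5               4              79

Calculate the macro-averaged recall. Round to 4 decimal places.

0.6549

Per-class recall (TP/(TP+FN)):
  stop: TP=21, FN=12+11+6+5=34 → 21/55 = 0.38182
  yield: TP=27, FN=7+11+5+7=30 → 27/57 = 0.47368
  speed: TP=78, FN=2+2+4+4=12 → 78/90 = 0.86667
  noentry: TP=43, FN=4+0+5+5=14 → 43/57 = 0.75439
  pedestrian: TP=79, FN=7+4+5+4=20 → 79/99 = 0.79798
Macro-recall = mean = (0.38182 + 0.47368 + 0.86667 + 0.75439 + 0.79798) / 5 = 0.6549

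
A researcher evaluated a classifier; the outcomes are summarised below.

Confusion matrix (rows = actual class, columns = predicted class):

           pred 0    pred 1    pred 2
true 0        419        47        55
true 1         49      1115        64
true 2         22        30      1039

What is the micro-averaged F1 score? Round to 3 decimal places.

0.906

Micro-averaging pools counts across classes: ΣTP=2573, ΣFP=267, ΣFN=267.
Micro-F1 score = 2·TP/(2·TP+FP+FN) on pooled counts = 0.906 (equals overall accuracy in single-label multiclass).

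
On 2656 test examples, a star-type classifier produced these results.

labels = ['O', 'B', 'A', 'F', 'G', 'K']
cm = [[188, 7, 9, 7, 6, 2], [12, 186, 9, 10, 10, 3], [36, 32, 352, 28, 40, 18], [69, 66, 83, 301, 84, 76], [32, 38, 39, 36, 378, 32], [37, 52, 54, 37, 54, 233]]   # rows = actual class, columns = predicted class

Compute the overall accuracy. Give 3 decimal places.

0.617

Accuracy = trace / total = (188+186+352+301+378+233=1638) / 2656 = 1638/2656 = 0.617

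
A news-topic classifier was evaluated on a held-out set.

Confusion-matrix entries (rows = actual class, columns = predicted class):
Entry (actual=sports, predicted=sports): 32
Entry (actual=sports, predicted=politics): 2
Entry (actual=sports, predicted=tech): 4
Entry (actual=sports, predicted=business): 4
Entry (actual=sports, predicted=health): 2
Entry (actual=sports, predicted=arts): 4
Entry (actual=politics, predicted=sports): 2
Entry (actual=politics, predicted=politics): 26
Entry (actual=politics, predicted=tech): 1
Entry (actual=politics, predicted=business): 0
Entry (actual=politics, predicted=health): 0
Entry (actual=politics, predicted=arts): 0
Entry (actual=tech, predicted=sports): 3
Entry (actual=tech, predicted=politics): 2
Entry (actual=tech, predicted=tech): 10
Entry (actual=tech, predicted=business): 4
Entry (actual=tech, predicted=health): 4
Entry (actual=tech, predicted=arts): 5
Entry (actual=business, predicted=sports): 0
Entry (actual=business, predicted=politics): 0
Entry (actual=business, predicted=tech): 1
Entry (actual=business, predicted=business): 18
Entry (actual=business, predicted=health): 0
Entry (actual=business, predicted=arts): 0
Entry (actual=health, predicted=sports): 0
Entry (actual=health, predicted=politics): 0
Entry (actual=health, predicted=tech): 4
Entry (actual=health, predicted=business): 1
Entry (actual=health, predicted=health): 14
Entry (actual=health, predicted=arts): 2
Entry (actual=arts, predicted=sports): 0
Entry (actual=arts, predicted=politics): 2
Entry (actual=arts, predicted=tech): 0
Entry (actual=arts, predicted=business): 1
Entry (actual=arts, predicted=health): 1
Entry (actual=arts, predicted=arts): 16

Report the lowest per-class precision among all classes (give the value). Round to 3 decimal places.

0.500

Per-class precision (TP/(TP+FP)):
  sports: TP=32, FP=2+3+0+0+0=5 → 32/37 = 0.8649
  politics: TP=26, FP=2+2+0+0+2=6 → 26/32 = 0.8125
  tech: TP=10, FP=4+1+1+4+0=10 → 10/20 = 0.5000
  business: TP=18, FP=4+0+4+1+1=10 → 18/28 = 0.6429
  health: TP=14, FP=2+0+4+0+1=7 → 14/21 = 0.6667
  arts: TP=16, FP=4+0+5+0+2=11 → 16/27 = 0.5926
Lowest is class 'tech' with precision = 0.500.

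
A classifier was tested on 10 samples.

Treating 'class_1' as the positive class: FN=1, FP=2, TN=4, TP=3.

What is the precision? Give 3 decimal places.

Precision = TP/(TP+FP) = 3/(3+2) = 3/5 = 0.600

0.600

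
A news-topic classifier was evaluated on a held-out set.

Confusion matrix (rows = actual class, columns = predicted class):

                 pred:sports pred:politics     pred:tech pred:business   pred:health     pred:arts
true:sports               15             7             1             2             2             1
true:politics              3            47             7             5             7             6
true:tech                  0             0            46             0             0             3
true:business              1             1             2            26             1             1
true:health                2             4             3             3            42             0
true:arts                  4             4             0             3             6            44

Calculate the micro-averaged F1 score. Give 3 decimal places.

0.736

Micro-averaging pools counts across classes: ΣTP=220, ΣFP=79, ΣFN=79.
Micro-F1 score = 2·TP/(2·TP+FP+FN) on pooled counts = 0.736 (equals overall accuracy in single-label multiclass).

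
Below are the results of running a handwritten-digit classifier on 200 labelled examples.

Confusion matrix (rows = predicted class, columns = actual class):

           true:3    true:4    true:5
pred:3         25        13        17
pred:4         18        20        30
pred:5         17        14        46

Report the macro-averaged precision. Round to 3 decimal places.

0.449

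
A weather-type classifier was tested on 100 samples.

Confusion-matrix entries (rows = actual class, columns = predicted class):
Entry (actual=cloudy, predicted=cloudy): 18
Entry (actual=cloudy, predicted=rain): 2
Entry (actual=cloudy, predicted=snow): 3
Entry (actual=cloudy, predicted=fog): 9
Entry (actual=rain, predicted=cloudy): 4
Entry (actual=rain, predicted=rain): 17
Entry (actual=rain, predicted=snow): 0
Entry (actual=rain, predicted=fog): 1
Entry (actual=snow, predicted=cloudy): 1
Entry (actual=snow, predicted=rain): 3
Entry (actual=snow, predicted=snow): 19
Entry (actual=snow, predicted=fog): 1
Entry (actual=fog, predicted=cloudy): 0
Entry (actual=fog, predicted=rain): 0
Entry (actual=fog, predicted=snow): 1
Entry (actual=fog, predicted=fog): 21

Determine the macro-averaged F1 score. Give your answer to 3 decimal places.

0.753

Per-class F1 score (2·TP/(2·TP+FP+FN)):
  cloudy: TP=18, FP=4+1+0=5, FN=2+3+9=14 → 36/55 = 0.6545
  rain: TP=17, FP=2+3+0=5, FN=4+0+1=5 → 34/44 = 0.7727
  snow: TP=19, FP=3+0+1=4, FN=1+3+1=5 → 38/47 = 0.8085
  fog: TP=21, FP=9+1+1=11, FN=0+0+1=1 → 42/54 = 0.7778
Macro-F1 score = mean = (0.6545 + 0.7727 + 0.8085 + 0.7778) / 4 = 0.753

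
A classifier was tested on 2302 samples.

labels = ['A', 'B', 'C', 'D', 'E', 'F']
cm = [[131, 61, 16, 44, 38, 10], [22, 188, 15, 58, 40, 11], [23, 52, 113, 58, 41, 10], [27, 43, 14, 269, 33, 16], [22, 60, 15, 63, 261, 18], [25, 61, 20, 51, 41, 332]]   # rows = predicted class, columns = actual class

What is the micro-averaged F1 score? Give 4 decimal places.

Micro-averaging pools counts across classes: ΣTP=1294, ΣFP=1008, ΣFN=1008.
Micro-F1 score = 2·TP/(2·TP+FP+FN) on pooled counts = 0.5621 (equals overall accuracy in single-label multiclass).

0.5621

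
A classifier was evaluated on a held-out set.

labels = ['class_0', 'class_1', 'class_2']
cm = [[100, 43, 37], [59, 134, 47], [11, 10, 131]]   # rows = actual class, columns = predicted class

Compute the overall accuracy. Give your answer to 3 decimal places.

0.638

Accuracy = trace / total = (100+134+131=365) / 572 = 365/572 = 0.638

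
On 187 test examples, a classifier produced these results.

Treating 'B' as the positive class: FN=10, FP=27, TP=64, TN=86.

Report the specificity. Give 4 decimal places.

Specificity = TN/(TN+FP) = 86/(86+27) = 0.7611

0.7611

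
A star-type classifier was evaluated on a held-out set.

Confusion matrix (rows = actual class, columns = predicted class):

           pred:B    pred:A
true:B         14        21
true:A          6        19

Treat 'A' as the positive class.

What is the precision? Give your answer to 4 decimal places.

0.4750

Precision = TP/(TP+FP) = 19/(19+21) = 19/40 = 0.4750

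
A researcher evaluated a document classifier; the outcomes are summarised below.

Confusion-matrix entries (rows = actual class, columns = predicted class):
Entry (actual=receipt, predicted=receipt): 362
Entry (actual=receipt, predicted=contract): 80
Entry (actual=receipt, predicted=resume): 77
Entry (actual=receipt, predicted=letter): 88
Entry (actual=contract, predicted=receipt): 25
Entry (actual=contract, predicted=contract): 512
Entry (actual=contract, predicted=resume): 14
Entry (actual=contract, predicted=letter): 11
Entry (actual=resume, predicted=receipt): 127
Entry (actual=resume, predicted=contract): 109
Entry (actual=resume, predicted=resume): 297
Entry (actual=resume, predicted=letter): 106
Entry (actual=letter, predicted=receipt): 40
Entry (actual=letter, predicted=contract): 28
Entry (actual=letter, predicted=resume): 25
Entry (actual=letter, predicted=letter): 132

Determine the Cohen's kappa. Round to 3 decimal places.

0.513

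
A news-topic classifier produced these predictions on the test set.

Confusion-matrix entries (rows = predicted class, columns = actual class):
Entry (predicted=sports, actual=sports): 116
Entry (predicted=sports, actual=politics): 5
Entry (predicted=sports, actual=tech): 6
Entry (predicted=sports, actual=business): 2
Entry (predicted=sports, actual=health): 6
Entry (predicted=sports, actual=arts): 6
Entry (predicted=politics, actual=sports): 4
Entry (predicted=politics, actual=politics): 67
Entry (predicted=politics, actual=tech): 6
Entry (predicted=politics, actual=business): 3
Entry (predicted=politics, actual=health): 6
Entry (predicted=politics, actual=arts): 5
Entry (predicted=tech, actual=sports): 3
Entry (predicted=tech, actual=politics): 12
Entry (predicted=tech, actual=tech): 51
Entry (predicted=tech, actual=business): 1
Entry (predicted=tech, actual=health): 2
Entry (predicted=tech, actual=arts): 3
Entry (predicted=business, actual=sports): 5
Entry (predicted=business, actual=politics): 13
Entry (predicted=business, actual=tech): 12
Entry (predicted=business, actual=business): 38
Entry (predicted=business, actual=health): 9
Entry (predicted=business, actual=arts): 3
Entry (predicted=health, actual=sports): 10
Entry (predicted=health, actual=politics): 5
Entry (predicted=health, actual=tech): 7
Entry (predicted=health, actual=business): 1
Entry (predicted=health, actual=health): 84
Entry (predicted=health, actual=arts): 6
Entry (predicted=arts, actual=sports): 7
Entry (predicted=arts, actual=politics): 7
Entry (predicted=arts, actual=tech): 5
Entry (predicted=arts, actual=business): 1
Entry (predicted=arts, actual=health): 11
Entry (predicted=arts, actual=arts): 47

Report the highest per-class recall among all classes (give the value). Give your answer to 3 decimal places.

Per-class recall (TP/(TP+FN)):
  sports: TP=116, FN=4+3+5+10+7=29 → 116/145 = 0.8000
  politics: TP=67, FN=5+12+13+5+7=42 → 67/109 = 0.6147
  tech: TP=51, FN=6+6+12+7+5=36 → 51/87 = 0.5862
  business: TP=38, FN=2+3+1+1+1=8 → 38/46 = 0.8261
  health: TP=84, FN=6+6+2+9+11=34 → 84/118 = 0.7119
  arts: TP=47, FN=6+5+3+3+6=23 → 47/70 = 0.6714
Highest is class 'business' with recall = 0.826.

0.826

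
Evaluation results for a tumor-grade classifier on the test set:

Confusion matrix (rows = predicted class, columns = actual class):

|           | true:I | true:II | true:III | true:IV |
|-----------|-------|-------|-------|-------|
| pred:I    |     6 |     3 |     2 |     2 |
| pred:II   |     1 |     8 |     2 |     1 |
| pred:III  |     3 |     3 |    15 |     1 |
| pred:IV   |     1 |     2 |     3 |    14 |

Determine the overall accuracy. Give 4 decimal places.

0.6418

Accuracy = trace / total = (6+8+15+14=43) / 67 = 43/67 = 0.6418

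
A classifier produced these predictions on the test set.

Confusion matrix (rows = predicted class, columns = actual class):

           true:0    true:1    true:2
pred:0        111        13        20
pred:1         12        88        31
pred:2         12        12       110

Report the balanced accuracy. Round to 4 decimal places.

0.7614

Balanced accuracy = mean of per-class recall.
  0: recall = 111/135 = 0.82222
  1: recall = 88/113 = 0.77876
  2: recall = 110/161 = 0.68323
Mean = (0.82222 + 0.77876 + 0.68323) / 3 = 0.7614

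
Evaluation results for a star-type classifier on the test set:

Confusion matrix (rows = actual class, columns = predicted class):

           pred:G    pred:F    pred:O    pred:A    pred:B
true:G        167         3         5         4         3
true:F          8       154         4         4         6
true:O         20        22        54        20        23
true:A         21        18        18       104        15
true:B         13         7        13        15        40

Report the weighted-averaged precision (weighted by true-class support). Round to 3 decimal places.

Per-class precision (TP/(TP+FP)):
  G: TP=167, FP=8+20+21+13=62 → 167/229 = 0.7293
  F: TP=154, FP=3+22+18+7=50 → 154/204 = 0.7549
  O: TP=54, FP=5+4+18+13=40 → 54/94 = 0.5745
  A: TP=104, FP=4+4+20+15=43 → 104/147 = 0.7075
  B: TP=40, FP=3+6+23+15=47 → 40/87 = 0.4598
Weighted-precision = Σ (supportᵢ/N)·precisionᵢ with N=761: (182/761)·0.7293 + (176/761)·0.7549 + (139/761)·0.5745 + (176/761)·0.7075 + (88/761)·0.4598 = 0.671

0.671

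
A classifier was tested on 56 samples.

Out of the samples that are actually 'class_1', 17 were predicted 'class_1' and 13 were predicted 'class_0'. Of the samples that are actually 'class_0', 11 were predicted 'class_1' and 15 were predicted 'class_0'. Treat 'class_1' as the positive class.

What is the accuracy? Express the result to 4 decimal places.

0.5714

Accuracy = (TP+TN)/N = (17+15)/56 = 0.5714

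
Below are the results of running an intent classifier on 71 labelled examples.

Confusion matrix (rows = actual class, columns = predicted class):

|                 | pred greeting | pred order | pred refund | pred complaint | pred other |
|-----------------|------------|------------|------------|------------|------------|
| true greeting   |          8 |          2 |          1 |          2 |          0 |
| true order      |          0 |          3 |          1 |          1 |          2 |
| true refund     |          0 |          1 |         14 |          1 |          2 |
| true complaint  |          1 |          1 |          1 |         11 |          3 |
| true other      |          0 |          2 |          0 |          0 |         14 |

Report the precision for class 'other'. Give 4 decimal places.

precision = TP/(TP+FP).
other: TP=14, FP=0+2+2+3=7 → 14/21 = 0.66667

0.6667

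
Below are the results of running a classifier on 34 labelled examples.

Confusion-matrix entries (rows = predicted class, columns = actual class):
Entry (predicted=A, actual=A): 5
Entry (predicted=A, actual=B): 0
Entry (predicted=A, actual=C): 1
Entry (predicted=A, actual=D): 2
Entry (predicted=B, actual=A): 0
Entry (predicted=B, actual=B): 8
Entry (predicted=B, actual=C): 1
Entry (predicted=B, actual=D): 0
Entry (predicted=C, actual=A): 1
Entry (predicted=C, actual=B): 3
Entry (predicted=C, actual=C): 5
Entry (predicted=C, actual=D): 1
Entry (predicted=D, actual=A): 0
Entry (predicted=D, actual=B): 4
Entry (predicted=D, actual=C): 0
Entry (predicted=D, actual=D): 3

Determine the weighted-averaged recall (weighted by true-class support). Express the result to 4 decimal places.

Per-class recall (TP/(TP+FN)):
  A: TP=5, FN=0+1+0=1 → 5/6 = 0.83333
  B: TP=8, FN=0+3+4=7 → 8/15 = 0.53333
  C: TP=5, FN=1+1+0=2 → 5/7 = 0.71429
  D: TP=3, FN=2+0+1=3 → 3/6 = 0.50000
Weighted-recall = Σ (supportᵢ/N)·recallᵢ with N=34: (6/34)·0.83333 + (15/34)·0.53333 + (7/34)·0.71429 + (6/34)·0.50000 = 0.6176

0.6176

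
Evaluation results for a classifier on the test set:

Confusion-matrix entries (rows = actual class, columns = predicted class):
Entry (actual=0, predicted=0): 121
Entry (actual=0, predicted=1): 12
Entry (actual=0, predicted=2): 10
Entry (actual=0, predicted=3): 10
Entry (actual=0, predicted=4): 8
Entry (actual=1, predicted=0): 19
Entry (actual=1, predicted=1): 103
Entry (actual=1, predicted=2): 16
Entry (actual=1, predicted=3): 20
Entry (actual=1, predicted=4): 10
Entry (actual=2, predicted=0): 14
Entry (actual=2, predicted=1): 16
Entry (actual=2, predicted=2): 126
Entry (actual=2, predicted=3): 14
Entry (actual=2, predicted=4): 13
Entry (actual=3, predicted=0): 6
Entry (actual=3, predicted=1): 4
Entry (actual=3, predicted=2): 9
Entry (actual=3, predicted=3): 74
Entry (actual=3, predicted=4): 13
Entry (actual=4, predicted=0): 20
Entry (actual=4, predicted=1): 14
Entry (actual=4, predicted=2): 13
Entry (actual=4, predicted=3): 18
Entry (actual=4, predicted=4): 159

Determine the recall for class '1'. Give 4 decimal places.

Take TP from the diagonal, FP from the rest of the '1' prediction marginal, FN from the rest of the '1' actual marginal.
recall = TP/(TP+FN).
1: TP=103, FN=19+16+20+10=65 → 103/168 = 0.61310

0.6131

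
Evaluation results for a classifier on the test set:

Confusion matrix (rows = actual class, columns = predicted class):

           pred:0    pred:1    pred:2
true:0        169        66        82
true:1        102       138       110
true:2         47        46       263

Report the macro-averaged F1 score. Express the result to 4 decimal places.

Per-class F1 score (2·TP/(2·TP+FP+FN)):
  0: TP=169, FP=102+47=149, FN=66+82=148 → 338/635 = 0.53228
  1: TP=138, FP=66+46=112, FN=102+110=212 → 276/600 = 0.46000
  2: TP=263, FP=82+110=192, FN=47+46=93 → 526/811 = 0.64858
Macro-F1 score = mean = (0.53228 + 0.46000 + 0.64858) / 3 = 0.5470

0.5470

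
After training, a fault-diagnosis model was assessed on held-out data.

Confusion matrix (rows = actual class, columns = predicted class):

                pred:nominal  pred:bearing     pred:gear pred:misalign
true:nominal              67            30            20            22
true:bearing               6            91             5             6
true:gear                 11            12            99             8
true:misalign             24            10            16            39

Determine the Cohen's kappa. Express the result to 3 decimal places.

Observed agreement pₒ = trace/N = 296/466 = 0.6352
Expected agreement pₑ = Σ (rowᵢ·colᵢ)/N² = (139·108 + 108·143 + 130·140 + 89·75)/466² = 0.2548
κ = (pₒ − pₑ)/(1 − pₑ) = (0.6352 − 0.2548)/(1 − 0.2548) = 0.510

0.510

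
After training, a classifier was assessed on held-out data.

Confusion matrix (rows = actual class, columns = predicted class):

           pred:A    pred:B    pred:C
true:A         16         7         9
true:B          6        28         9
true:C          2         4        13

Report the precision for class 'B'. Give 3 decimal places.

Take TP from the diagonal, FP from the rest of the 'B' prediction marginal, FN from the rest of the 'B' actual marginal.
precision = TP/(TP+FP).
B: TP=28, FP=7+4=11 → 28/39 = 0.7179

0.718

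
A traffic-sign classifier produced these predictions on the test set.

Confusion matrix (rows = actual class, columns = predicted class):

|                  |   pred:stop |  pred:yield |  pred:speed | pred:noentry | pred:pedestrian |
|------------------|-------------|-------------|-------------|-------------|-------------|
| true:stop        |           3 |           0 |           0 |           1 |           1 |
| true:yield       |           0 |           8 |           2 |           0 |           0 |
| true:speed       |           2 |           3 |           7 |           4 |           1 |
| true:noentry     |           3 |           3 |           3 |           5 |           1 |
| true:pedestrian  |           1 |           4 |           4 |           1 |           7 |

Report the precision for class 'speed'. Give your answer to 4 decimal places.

0.4375

Treat 'speed' as positive and all other classes as negative.
precision = TP/(TP+FP).
speed: TP=7, FP=0+2+3+4=9 → 7/16 = 0.43750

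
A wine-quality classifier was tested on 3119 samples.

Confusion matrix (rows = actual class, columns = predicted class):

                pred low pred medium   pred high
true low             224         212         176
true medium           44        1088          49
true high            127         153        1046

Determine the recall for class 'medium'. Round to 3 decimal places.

recall = TP/(TP+FN).
medium: TP=1088, FN=44+49=93 → 1088/1181 = 0.9213

0.921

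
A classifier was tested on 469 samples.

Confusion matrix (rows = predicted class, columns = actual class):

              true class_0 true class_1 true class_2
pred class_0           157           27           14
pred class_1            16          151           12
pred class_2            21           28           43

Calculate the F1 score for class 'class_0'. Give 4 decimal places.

0.8010

F1 score = 2·TP/(2·TP+FP+FN).
class_0: TP=157, FP=27+14=41, FN=16+21=37 → 314/392 = 0.80102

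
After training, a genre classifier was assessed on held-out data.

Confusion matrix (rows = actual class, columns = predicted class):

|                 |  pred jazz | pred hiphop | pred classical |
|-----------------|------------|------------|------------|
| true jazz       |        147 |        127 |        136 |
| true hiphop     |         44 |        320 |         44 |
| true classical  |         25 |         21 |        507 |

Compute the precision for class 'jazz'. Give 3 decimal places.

precision = TP/(TP+FP).
jazz: TP=147, FP=44+25=69 → 147/216 = 0.6806

0.681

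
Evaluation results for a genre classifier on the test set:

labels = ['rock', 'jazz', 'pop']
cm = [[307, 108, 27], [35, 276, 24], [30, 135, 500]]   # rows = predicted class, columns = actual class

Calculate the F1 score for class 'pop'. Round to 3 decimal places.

0.822

Treat 'pop' as positive and all other classes as negative.
F1 score = 2·TP/(2·TP+FP+FN).
pop: TP=500, FP=30+135=165, FN=27+24=51 → 1000/1216 = 0.8224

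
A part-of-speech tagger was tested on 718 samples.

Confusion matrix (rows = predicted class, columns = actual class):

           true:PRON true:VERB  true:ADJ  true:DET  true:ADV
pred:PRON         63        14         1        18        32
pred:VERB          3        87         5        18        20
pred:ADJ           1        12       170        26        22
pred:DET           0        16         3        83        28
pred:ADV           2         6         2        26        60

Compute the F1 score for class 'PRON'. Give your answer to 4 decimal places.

0.6396

Take TP from the diagonal, FP from the rest of the 'PRON' prediction marginal, FN from the rest of the 'PRON' actual marginal.
F1 score = 2·TP/(2·TP+FP+FN).
PRON: TP=63, FP=14+1+18+32=65, FN=3+1+0+2=6 → 126/197 = 0.63959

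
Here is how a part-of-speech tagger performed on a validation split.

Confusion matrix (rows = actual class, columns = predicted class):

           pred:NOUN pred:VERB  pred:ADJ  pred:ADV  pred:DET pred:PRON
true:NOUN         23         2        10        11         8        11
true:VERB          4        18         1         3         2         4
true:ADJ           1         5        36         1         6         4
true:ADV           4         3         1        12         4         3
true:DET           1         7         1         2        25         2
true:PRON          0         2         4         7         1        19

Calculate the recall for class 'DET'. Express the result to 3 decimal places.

0.658

recall = TP/(TP+FN).
DET: TP=25, FN=1+7+1+2+2=13 → 25/38 = 0.6579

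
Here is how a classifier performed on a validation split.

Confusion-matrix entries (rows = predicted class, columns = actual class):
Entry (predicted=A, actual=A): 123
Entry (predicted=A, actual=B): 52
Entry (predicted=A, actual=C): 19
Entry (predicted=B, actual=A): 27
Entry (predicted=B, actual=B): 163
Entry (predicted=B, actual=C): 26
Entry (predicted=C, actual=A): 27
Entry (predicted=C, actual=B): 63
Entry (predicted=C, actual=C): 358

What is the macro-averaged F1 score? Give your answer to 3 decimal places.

0.721

Per-class F1 score (2·TP/(2·TP+FP+FN)):
  A: TP=123, FP=52+19=71, FN=27+27=54 → 246/371 = 0.6631
  B: TP=163, FP=27+26=53, FN=52+63=115 → 326/494 = 0.6599
  C: TP=358, FP=27+63=90, FN=19+26=45 → 716/851 = 0.8414
Macro-F1 score = mean = (0.6631 + 0.6599 + 0.8414) / 3 = 0.721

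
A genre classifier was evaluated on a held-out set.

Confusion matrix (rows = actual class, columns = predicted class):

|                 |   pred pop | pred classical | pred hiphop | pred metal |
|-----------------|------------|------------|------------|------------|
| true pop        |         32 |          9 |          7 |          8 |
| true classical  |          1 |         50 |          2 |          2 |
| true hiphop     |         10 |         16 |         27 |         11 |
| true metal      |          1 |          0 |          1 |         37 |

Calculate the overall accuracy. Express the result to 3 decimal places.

0.682

Accuracy = trace / total = (32+50+27+37=146) / 214 = 146/214 = 0.682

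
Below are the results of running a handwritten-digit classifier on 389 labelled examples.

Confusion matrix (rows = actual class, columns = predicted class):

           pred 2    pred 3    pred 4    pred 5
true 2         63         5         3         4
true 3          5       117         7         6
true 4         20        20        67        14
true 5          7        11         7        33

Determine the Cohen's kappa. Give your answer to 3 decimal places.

Observed agreement pₒ = trace/N = 280/389 = 0.7198
Expected agreement pₑ = Σ (rowᵢ·colᵢ)/N² = (75·95 + 135·153 + 121·84 + 58·57)/389² = 0.2726
κ = (pₒ − pₑ)/(1 − pₑ) = (0.7198 − 0.2726)/(1 − 0.2726) = 0.615

0.615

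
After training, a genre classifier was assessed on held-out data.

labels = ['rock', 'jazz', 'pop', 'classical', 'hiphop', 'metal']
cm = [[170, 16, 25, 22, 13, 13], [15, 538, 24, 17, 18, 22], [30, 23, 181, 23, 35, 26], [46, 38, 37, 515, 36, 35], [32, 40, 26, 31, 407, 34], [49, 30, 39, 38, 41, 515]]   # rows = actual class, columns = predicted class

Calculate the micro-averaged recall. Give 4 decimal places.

Micro-averaging pools counts across classes: ΣTP=2326, ΣFP=874, ΣFN=874.
Micro-recall = TP/(TP+FN) on pooled counts = 0.7269 (equals overall accuracy in single-label multiclass).

0.7269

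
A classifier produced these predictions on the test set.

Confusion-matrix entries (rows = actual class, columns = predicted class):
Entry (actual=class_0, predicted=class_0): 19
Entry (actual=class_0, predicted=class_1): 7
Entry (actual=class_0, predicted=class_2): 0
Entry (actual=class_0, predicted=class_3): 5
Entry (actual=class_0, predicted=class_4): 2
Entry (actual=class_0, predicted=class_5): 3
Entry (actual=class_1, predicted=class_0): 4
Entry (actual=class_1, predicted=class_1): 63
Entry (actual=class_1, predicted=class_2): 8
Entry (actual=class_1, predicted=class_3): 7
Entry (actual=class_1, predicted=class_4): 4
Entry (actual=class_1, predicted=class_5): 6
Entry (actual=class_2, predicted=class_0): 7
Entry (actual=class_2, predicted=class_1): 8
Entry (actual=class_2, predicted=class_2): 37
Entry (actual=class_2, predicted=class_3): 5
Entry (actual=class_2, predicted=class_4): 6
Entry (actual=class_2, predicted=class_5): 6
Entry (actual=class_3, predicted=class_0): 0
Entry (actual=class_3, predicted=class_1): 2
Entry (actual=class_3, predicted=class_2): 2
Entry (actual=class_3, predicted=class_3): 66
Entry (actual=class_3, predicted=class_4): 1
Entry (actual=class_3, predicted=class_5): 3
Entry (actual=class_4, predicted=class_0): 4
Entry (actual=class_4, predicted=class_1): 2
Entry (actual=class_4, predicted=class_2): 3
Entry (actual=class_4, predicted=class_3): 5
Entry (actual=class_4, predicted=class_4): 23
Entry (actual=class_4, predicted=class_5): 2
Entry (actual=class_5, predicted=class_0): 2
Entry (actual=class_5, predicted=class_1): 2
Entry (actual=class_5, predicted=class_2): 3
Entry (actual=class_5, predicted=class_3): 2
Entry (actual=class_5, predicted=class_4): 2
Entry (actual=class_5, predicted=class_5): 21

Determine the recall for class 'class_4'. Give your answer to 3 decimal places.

Take TP from the diagonal, FP from the rest of the 'class_4' prediction marginal, FN from the rest of the 'class_4' actual marginal.
recall = TP/(TP+FN).
class_4: TP=23, FN=4+2+3+5+2=16 → 23/39 = 0.5897

0.590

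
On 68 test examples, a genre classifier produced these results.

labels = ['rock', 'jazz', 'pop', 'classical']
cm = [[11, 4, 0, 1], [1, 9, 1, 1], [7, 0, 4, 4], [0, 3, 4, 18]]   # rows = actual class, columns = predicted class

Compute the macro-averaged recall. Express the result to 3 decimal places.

Per-class recall (TP/(TP+FN)):
  rock: TP=11, FN=4+0+1=5 → 11/16 = 0.6875
  jazz: TP=9, FN=1+1+1=3 → 9/12 = 0.7500
  pop: TP=4, FN=7+0+4=11 → 4/15 = 0.2667
  classical: TP=18, FN=0+3+4=7 → 18/25 = 0.7200
Macro-recall = mean = (0.6875 + 0.7500 + 0.2667 + 0.7200) / 4 = 0.606

0.606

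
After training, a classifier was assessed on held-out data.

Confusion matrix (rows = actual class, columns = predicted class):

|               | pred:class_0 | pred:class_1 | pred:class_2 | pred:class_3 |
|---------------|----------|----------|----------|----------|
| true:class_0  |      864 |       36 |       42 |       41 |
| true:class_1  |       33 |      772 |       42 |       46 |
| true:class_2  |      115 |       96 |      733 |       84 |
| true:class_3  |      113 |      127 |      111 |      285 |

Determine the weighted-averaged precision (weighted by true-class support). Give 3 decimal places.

Per-class precision (TP/(TP+FP)):
  class_0: TP=864, FP=33+115+113=261 → 864/1125 = 0.7680
  class_1: TP=772, FP=36+96+127=259 → 772/1031 = 0.7488
  class_2: TP=733, FP=42+42+111=195 → 733/928 = 0.7899
  class_3: TP=285, FP=41+46+84=171 → 285/456 = 0.6250
Weighted-precision = Σ (supportᵢ/N)·precisionᵢ with N=3540: (983/3540)·0.7680 + (893/3540)·0.7488 + (1028/3540)·0.7899 + (636/3540)·0.6250 = 0.744

0.744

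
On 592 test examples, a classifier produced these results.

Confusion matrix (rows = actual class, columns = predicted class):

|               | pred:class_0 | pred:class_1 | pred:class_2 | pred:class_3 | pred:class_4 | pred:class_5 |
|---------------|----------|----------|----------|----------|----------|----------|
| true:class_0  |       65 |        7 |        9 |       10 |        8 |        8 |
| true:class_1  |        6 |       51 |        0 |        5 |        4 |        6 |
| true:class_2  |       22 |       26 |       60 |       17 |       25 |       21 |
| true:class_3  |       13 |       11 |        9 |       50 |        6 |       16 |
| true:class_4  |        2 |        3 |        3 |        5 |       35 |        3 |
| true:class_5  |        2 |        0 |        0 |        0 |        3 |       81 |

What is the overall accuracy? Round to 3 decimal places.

0.578

Accuracy = trace / total = (65+51+60+50+35+81=342) / 592 = 342/592 = 0.578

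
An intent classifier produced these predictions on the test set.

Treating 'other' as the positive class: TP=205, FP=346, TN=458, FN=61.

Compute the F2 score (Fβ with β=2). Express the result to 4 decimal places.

0.6347

Fβ = (1+β²)·TP / ((1+β²)·TP + β²·FN + FP), with β²=4
= 5·205 / (5·205 + 4·61 + 346) = 0.6347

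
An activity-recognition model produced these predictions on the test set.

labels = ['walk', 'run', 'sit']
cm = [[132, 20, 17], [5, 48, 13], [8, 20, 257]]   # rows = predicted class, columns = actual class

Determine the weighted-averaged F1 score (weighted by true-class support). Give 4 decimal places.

Per-class F1 score (2·TP/(2·TP+FP+FN)):
  walk: TP=132, FP=20+17=37, FN=5+8=13 → 264/314 = 0.84076
  run: TP=48, FP=5+13=18, FN=20+20=40 → 96/154 = 0.62338
  sit: TP=257, FP=8+20=28, FN=17+13=30 → 514/572 = 0.89860
Weighted-F1 score = Σ (supportᵢ/N)·F1 scoreᵢ with N=520: (145/520)·0.84076 + (88/520)·0.62338 + (287/520)·0.89860 = 0.8359

0.8359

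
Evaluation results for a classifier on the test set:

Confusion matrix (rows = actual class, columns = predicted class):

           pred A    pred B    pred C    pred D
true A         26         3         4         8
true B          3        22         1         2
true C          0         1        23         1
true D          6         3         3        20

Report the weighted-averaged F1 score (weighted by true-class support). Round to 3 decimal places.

Per-class F1 score (2·TP/(2·TP+FP+FN)):
  A: TP=26, FP=3+0+6=9, FN=3+4+8=15 → 52/76 = 0.6842
  B: TP=22, FP=3+1+3=7, FN=3+1+2=6 → 44/57 = 0.7719
  C: TP=23, FP=4+1+3=8, FN=0+1+1=2 → 46/56 = 0.8214
  D: TP=20, FP=8+2+1=11, FN=6+3+3=12 → 40/63 = 0.6349
Weighted-F1 score = Σ (supportᵢ/N)·F1 scoreᵢ with N=126: (41/126)·0.6842 + (28/126)·0.7719 + (25/126)·0.8214 + (32/126)·0.6349 = 0.718

0.718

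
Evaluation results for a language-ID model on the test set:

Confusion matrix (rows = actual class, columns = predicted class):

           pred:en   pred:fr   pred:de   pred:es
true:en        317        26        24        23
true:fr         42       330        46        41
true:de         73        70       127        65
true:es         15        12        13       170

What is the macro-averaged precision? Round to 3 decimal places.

Per-class precision (TP/(TP+FP)):
  en: TP=317, FP=42+73+15=130 → 317/447 = 0.7092
  fr: TP=330, FP=26+70+12=108 → 330/438 = 0.7534
  de: TP=127, FP=24+46+13=83 → 127/210 = 0.6048
  es: TP=170, FP=23+41+65=129 → 170/299 = 0.5686
Macro-precision = mean = (0.7092 + 0.7534 + 0.6048 + 0.5686) / 4 = 0.659

0.659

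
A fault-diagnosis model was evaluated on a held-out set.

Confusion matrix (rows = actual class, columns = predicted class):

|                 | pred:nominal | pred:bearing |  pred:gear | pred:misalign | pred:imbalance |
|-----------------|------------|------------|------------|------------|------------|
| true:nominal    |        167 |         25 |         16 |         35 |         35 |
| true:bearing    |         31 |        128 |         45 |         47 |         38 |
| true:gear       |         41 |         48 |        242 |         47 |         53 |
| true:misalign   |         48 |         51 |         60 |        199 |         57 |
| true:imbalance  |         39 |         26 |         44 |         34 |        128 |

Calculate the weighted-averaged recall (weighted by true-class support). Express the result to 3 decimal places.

0.513

Per-class recall (TP/(TP+FN)):
  nominal: TP=167, FN=25+16+35+35=111 → 167/278 = 0.6007
  bearing: TP=128, FN=31+45+47+38=161 → 128/289 = 0.4429
  gear: TP=242, FN=41+48+47+53=189 → 242/431 = 0.5615
  misalign: TP=199, FN=48+51+60+57=216 → 199/415 = 0.4795
  imbalance: TP=128, FN=39+26+44+34=143 → 128/271 = 0.4723
Weighted-recall = Σ (supportᵢ/N)·recallᵢ with N=1684: (278/1684)·0.6007 + (289/1684)·0.4429 + (431/1684)·0.5615 + (415/1684)·0.4795 + (271/1684)·0.4723 = 0.513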